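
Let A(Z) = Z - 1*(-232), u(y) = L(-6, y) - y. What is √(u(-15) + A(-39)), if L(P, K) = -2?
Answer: √206 ≈ 14.353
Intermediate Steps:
u(y) = -2 - y
A(Z) = 232 + Z (A(Z) = Z + 232 = 232 + Z)
√(u(-15) + A(-39)) = √((-2 - 1*(-15)) + (232 - 39)) = √((-2 + 15) + 193) = √(13 + 193) = √206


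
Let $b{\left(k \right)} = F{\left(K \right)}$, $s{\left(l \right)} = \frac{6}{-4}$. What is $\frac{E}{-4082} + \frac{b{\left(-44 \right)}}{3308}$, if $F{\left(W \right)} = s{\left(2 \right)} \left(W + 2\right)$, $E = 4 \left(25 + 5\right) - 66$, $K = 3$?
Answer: $- \frac{209247}{13503256} \approx -0.015496$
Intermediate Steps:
$s{\left(l \right)} = - \frac{3}{2}$ ($s{\left(l \right)} = 6 \left(- \frac{1}{4}\right) = - \frac{3}{2}$)
$E = 54$ ($E = 4 \cdot 30 - 66 = 120 - 66 = 54$)
$F{\left(W \right)} = -3 - \frac{3 W}{2}$ ($F{\left(W \right)} = - \frac{3 \left(W + 2\right)}{2} = - \frac{3 \left(2 + W\right)}{2} = -3 - \frac{3 W}{2}$)
$b{\left(k \right)} = - \frac{15}{2}$ ($b{\left(k \right)} = -3 - \frac{9}{2} = - \frac{15}{2}$)
$\frac{E}{-4082} + \frac{b{\left(-44 \right)}}{3308} = \frac{54}{-4082} - \frac{15}{2 \cdot 3308} = 54 \left(- \frac{1}{4082}\right) - \frac{15}{6616} = - \frac{27}{2041} - \frac{15}{6616} = - \frac{209247}{13503256}$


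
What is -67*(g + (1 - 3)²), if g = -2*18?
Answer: 2144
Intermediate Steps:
g = -36
-67*(g + (1 - 3)²) = -67*(-36 + (1 - 3)²) = -67*(-36 + (-2)²) = -67*(-36 + 4) = -67*(-32) = 2144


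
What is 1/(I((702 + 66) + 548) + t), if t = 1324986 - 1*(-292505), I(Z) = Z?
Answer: 1/1618807 ≈ 6.1774e-7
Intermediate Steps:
t = 1617491 (t = 1324986 + 292505 = 1617491)
1/(I((702 + 66) + 548) + t) = 1/(((702 + 66) + 548) + 1617491) = 1/((768 + 548) + 1617491) = 1/(1316 + 1617491) = 1/1618807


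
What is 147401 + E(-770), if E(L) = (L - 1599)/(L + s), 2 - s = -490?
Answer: 40979847/278 ≈ 1.4741e+5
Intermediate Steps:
s = 492 (s = 2 - 1*(-490) = 2 + 490 = 492)
E(L) = (-1599 + L)/(492 + L) (E(L) = (L - 1599)/(L + 492) = (-1599 + L)/(492 + L))
147401 + E(-770) = 147401 + (-1599 - 770)/(492 - 770) = 147401 - 2369/(-278) = 147401 - 1/278*(-2369) = 147401 + 2369/278 = 40979847/278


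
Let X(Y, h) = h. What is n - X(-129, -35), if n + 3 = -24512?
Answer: -24480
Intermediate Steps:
n = -24515 (n = -3 - 24512 = -24515)
n - X(-129, -35) = -24515 - 1*(-35) = -24515 + 35 = -24480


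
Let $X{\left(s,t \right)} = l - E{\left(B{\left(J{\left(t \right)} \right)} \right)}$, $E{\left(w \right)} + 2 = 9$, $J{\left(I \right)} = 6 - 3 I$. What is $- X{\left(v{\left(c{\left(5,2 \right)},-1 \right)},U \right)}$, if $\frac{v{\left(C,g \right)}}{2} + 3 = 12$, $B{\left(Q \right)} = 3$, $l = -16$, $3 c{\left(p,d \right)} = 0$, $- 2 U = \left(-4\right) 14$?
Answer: $23$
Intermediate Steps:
$U = 28$ ($U = - \frac{\left(-4\right) 14}{2} = \left(- \frac{1}{2}\right) \left(-56\right) = 28$)
$c{\left(p,d \right)} = 0$ ($c{\left(p,d \right)} = \frac{1}{3} \cdot 0 = 0$)
$v{\left(C,g \right)} = 18$ ($v{\left(C,g \right)} = -6 + 2 \cdot 12 = -6 + 24 = 18$)
$E{\left(w \right)} = 7$ ($E{\left(w \right)} = -2 + 9 = 7$)
$X{\left(s,t \right)} = -23$ ($X{\left(s,t \right)} = -16 - 7 = -23$)
$- X{\left(v{\left(c{\left(5,2 \right)},-1 \right)},U \right)} = \left(-1\right) \left(-23\right) = 23$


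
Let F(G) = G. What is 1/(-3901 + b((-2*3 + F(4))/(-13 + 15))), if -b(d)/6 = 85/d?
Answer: -1/3391 ≈ -0.00029490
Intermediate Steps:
b(d) = -510/d
1/(-3901 + b((-2*3 + F(4))/(-13 + 15))) = 1/(-3901 - 510*(-13 + 15)/(-2*3 + 4)) = 1/(-3901 - 510*2/(-6 + 4)) = 1/(-3901 - 510/((-2*½))) = 1/(-3901 - 510/(-1)) = 1/(-3901 - 510*(-1)) = 1/(-3901 + 510) = 1/(-3391) = -1/3391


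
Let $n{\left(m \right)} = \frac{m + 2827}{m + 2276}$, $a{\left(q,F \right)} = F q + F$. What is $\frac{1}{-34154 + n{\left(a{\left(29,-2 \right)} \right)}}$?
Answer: $- \frac{2216}{75682497} \approx -2.928 \cdot 10^{-5}$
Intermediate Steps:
$a{\left(q,F \right)} = F + F q$
$n{\left(m \right)} = \frac{2827 + m}{2276 + m}$
$\frac{1}{-34154 + n{\left(a{\left(29,-2 \right)} \right)}} = \frac{1}{-34154 + \frac{2827 - 2 \left(1 + 29\right)}{2276 - 2 \left(1 + 29\right)}} = \frac{1}{-34154 + \frac{2827 - 60}{2276 - 60}} = \frac{1}{-34154 + \frac{1}{2216} \cdot 2767} = \frac{1}{-34154 + \frac{2767}{2216}} = \frac{1}{- \frac{75682497}{2216}} = - \frac{2216}{75682497}$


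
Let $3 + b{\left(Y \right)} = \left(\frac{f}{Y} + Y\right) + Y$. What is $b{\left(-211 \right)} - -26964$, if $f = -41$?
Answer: $\frac{5599770}{211} \approx 26539.0$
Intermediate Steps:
$b{\left(Y \right)} = -3 - \frac{41}{Y} + 2 Y$ ($b{\left(Y \right)} = -3 + \left(\left(- \frac{41}{Y} + Y\right) + Y\right) = -3 + \left(\left(Y - \frac{41}{Y}\right) + Y\right) = -3 + \left(- \frac{41}{Y} + 2 Y\right) = -3 - \frac{41}{Y} + 2 Y$)
$b{\left(-211 \right)} - -26964 = \left(-3 - \frac{41}{-211} + 2 \left(-211\right)\right) - -26964 = \left(-3 - - \frac{41}{211} - 422\right) + 26964 = \left(-3 + \frac{41}{211} - 422\right) + 26964 = - \frac{89634}{211} + 26964 = \frac{5599770}{211}$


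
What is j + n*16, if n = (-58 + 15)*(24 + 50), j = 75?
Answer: -50837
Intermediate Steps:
n = -3182 (n = -43*74 = -3182)
j + n*16 = 75 - 3182*16 = 75 - 50912 = -50837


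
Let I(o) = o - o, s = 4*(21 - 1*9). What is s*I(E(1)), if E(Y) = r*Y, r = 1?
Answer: 0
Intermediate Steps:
s = 48 (s = 4*(21 - 9) = 4*12 = 48)
E(Y) = Y (E(Y) = 1*Y = Y)
I(o) = 0
s*I(E(1)) = 48*0 = 0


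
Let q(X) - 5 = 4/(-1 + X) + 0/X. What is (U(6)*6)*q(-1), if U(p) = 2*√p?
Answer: 36*√6 ≈ 88.182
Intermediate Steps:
q(X) = 5 + 4/(-1 + X) (q(X) = 5 + (4/(-1 + X) + 0/X) = 5 + (4/(-1 + X) + 0) = 5 + 4/(-1 + X))
(U(6)*6)*q(-1) = ((2*√6)*6)*((-1 + 5*(-1))/(-1 - 1)) = (12*√6)*((-1 - 5)/(-2)) = (12*√6)*(-½*(-6)) = (12*√6)*3 = 36*√6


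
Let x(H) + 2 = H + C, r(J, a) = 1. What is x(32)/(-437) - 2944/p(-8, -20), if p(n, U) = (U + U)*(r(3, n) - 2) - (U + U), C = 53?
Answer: -80823/2185 ≈ -36.990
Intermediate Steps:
x(H) = 51 + H (x(H) = -2 + (H + 53) = -2 + (53 + H) = 51 + H)
p(n, U) = -4*U (p(n, U) = (U + U)*(1 - 2) - (U + U) = (2*U)*(-1) - 2*U = -2*U - 2*U = -4*U)
x(32)/(-437) - 2944/p(-8, -20) = (51 + 32)/(-437) - 2944/((-4*(-20))) = 83*(-1/437) - 2944/80 = -83/437 - 2944*1/80 = -83/437 - 184/5 = -80823/2185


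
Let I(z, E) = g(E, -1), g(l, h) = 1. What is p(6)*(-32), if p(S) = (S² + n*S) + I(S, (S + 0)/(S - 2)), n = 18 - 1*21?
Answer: -608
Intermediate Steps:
I(z, E) = 1
n = -3 (n = 18 - 21 = -3)
p(S) = 1 + S² - 3*S (p(S) = (S² - 3*S) + 1 = 1 + S² - 3*S)
p(6)*(-32) = (1 + 6² - 3*6)*(-32) = (1 + 36 - 18)*(-32) = 19*(-32) = -608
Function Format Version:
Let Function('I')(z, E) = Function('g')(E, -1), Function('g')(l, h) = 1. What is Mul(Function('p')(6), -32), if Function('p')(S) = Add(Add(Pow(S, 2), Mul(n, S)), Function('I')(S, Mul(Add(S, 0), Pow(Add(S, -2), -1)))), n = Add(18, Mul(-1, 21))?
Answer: -608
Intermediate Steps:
Function('I')(z, E) = 1
n = -3 (n = Add(18, -21) = -3)
Function('p')(S) = Add(1, Pow(S, 2), Mul(-3, S)) (Function('p')(S) = Add(Add(Pow(S, 2), Mul(-3, S)), 1) = Add(1, Pow(S, 2), Mul(-3, S)))
Mul(Function('p')(6), -32) = Mul(Add(1, Pow(6, 2), Mul(-3, 6)), -32) = Mul(Add(1, 36, -18), -32) = Mul(19, -32) = -608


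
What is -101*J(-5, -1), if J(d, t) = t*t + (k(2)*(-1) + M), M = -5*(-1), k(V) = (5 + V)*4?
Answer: 2222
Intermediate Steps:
k(V) = 20 + 4*V
M = 5
J(d, t) = -23 + t² (J(d, t) = t*t + ((20 + 4*2)*(-1) + 5) = t² + ((20 + 8)*(-1) + 5) = t² + (28*(-1) + 5) = t² + (-28 + 5) = t² - 23 = -23 + t²)
-101*J(-5, -1) = -101*(-23 + (-1)²) = -101*(-23 + 1) = -101*(-22) = 2222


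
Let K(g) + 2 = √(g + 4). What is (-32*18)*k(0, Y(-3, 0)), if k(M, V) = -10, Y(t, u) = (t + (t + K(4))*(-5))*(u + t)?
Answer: 5760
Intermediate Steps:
K(g) = -2 + √(4 + g) (K(g) = -2 + √(g + 4) = -2 + √(4 + g))
Y(t, u) = (t + u)*(10 - 10*√2 - 4*t) (Y(t, u) = (t + (t + (-2 + √(4 + 4)))*(-5))*(u + t) = (t + (t + (-2 + √8))*(-5))*(t + u) = (t + (t + (-2 + 2*√2))*(-5))*(t + u) = (t + (-2 + t + 2*√2)*(-5))*(t + u) = (t + (10 - 10*√2 - 5*t))*(t + u) = (10 - 10*√2 - 4*t)*(t + u) = (t + u)*(10 - 10*√2 - 4*t))
(-32*18)*k(0, Y(-3, 0)) = -32*18*(-10) = -576*(-10) = 5760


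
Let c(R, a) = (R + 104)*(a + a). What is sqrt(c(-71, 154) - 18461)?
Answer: I*sqrt(8297) ≈ 91.088*I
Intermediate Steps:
c(R, a) = 2*a*(104 + R) (c(R, a) = (104 + R)*(2*a) = 2*a*(104 + R))
sqrt(c(-71, 154) - 18461) = sqrt(2*154*(104 - 71) - 18461) = sqrt(2*154*33 - 18461) = sqrt(10164 - 18461) = sqrt(-8297) = I*sqrt(8297)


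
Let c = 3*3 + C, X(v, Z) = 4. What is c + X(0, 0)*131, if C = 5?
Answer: 538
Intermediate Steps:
c = 14 (c = 3*3 + 5 = 9 + 5 = 14)
c + X(0, 0)*131 = 14 + 4*131 = 14 + 524 = 538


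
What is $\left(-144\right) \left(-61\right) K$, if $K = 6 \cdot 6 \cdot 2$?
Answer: $632448$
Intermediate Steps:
$K = 72$ ($K = 36 \cdot 2 = 72$)
$\left(-144\right) \left(-61\right) K = \left(-144\right) \left(-61\right) 72 = 8784 \cdot 72 = 632448$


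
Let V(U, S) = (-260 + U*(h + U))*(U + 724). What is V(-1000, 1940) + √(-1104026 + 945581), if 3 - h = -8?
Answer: -272892240 + 3*I*√17605 ≈ -2.7289e+8 + 398.05*I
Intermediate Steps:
h = 11 (h = 3 - 1*(-8) = 3 + 8 = 11)
V(U, S) = (-260 + U*(11 + U))*(724 + U) (V(U, S) = (-260 + U*(11 + U))*(U + 724) = (-260 + U*(11 + U))*(724 + U))
V(-1000, 1940) + √(-1104026 + 945581) = (-188240 + (-1000)³ + 735*(-1000)² + 7704*(-1000)) + √(-1104026 + 945581) = (-188240 - 1000000000 + 735*1000000 - 7704000) + √(-158445) = (-188240 - 1000000000 + 735000000 - 7704000) + 3*I*√17605 = -272892240 + 3*I*√17605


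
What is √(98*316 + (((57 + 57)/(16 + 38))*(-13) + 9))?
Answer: √278546/3 ≈ 175.92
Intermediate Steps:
√(98*316 + (((57 + 57)/(16 + 38))*(-13) + 9)) = √(30968 + ((114/54)*(-13) + 9)) = √(30968 + ((114*(1/54))*(-13) + 9)) = √(30968 + ((19/9)*(-13) + 9)) = √(30968 + (-247/9 + 9)) = √(30968 - 166/9) = √(278546/9) = √278546/3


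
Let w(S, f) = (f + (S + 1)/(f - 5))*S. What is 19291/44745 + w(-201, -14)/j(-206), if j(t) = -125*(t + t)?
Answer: 102472793/230436750 ≈ 0.44469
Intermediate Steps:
j(t) = -250*t
w(S, f) = S*(f + (1 + S)/(-5 + f)) (w(S, f) = (f + (1 + S)/(-5 + f))*S = S*(f + (1 + S)/(-5 + f)))
19291/44745 + w(-201, -14)/j(-206) = 19291/44745 + (-201*(1 - 201 + (-14)² - 5*(-14))/(-5 - 14))/((-250*(-206))) = 19291*(1/44745) - 201*(1 - 201 + 196 + 70)/(-19)/51500 = 19291/44745 - 201*(-1/19)*66*(1/51500) = 19291/44745 + (13266/19)*(1/51500) = 19291/44745 + 6633/489250 = 102472793/230436750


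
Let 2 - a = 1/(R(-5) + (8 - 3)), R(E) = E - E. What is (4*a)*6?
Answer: 216/5 ≈ 43.200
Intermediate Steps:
R(E) = 0
a = 9/5 (a = 2 - 1/(0 + (8 - 3)) = 2 - 1/(0 + 5) = 2 - 1/5 = 9/5 ≈ 1.8000)
(4*a)*6 = (4*(9/5))*6 = (36/5)*6 = 216/5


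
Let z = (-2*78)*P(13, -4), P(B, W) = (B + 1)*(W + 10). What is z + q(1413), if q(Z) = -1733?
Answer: -14837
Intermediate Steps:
P(B, W) = (1 + B)*(10 + W)
z = -13104 (z = (-2*78)*(10 - 4 + 10*13 + 13*(-4)) = -156*(10 - 4 + 130 - 52) = -156*84 = -13104)
z + q(1413) = -13104 - 1733 = -14837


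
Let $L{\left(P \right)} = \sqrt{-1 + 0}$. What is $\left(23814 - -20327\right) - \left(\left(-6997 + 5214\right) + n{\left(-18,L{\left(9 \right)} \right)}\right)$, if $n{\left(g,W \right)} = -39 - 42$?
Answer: $46005$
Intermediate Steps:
$L{\left(P \right)} = i$ ($L{\left(P \right)} = \sqrt{-1} = i$)
$n{\left(g,W \right)} = -81$ ($n{\left(g,W \right)} = -39 - 42 = -81$)
$\left(23814 - -20327\right) - \left(\left(-6997 + 5214\right) + n{\left(-18,L{\left(9 \right)} \right)}\right) = \left(23814 - -20327\right) - \left(\left(-6997 + 5214\right) - 81\right) = \left(23814 + 20327\right) - \left(-1783 - 81\right) = 44141 - -1864 = 44141 + 1864 = 46005$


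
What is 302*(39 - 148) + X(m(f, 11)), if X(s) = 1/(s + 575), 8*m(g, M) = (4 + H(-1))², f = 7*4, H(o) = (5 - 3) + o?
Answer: -152245742/4625 ≈ -32918.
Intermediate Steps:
H(o) = 2 + o
f = 28
m(g, M) = 25/8 (m(g, M) = (4 + (2 - 1))²/8 = (4 + 1)²/8 = (⅛)*5² = (⅛)*25 = 25/8)
X(s) = 1/(575 + s)
302*(39 - 148) + X(m(f, 11)) = 302*(39 - 148) + 1/(575 + 25/8) = 302*(-109) + 1/(4625/8) = -32918 + 8/4625 = -152245742/4625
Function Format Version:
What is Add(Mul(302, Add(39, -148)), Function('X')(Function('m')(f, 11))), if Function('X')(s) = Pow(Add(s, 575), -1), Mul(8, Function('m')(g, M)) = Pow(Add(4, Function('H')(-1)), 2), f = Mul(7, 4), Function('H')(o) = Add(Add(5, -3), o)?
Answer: Rational(-152245742, 4625) ≈ -32918.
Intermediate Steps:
Function('H')(o) = Add(2, o)
f = 28
Function('m')(g, M) = Rational(25, 8) (Function('m')(g, M) = Mul(Rational(1, 8), Pow(Add(4, Add(2, -1)), 2)) = Mul(Rational(1, 8), Pow(Add(4, 1), 2)) = Mul(Rational(1, 8), Pow(5, 2)) = Mul(Rational(1, 8), 25) = Rational(25, 8))
Function('X')(s) = Pow(Add(575, s), -1)
Add(Mul(302, Add(39, -148)), Function('X')(Function('m')(f, 11))) = Add(Mul(302, Add(39, -148)), Pow(Add(575, Rational(25, 8)), -1)) = Add(Mul(302, -109), Pow(Rational(4625, 8), -1)) = Add(-32918, Rational(8, 4625)) = Rational(-152245742, 4625)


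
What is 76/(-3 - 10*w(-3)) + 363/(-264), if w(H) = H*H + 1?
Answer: -1741/824 ≈ -2.1129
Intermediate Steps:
w(H) = 1 + H² (w(H) = H² + 1 = 1 + H²)
76/(-3 - 10*w(-3)) + 363/(-264) = 76/(-3 - 10*(1 + (-3)²)) + 363/(-264) = 76/(-3 - 10*(1 + 9)) + 363*(-1/264) = 76/(-3 - 10*10) - 11/8 = 76/(-3 - 100) - 11/8 = 76/(-103) - 11/8 = 76*(-1/103) - 11/8 = -76/103 - 11/8 = -1741/824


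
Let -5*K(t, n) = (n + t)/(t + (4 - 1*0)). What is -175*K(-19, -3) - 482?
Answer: -1292/3 ≈ -430.67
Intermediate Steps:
K(t, n) = -(n + t)/(5*(4 + t)) (K(t, n) = -(n + t)/(5*(t + (4 - 1*0))) = -(n + t)/(5*(t + (4 + 0))) = -(n + t)/(5*(t + 4)) = -(n + t)/(5*(4 + t)))
-175*K(-19, -3) - 482 = -35*(-1*(-3) - 1*(-19))/(4 - 19) - 482 = -35*(3 + 19)/(-15) - 482 = -35*(-1)*22/15 - 482 = -175*(-22/75) - 482 = 154/3 - 482 = -1292/3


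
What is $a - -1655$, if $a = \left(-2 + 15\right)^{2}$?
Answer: $1824$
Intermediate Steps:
$a = 169$ ($a = 13^{2} = 169$)
$a - -1655 = 169 - -1655 = 169 + \left(-53 + 1708\right) = 169 + 1655 = 1824$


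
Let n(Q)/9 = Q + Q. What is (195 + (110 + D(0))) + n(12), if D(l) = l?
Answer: 521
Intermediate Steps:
n(Q) = 18*Q (n(Q) = 9*(Q + Q) = 9*(2*Q) = 18*Q)
(195 + (110 + D(0))) + n(12) = (195 + (110 + 0)) + 18*12 = (195 + 110) + 216 = 305 + 216 = 521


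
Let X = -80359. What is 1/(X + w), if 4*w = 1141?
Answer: -4/320295 ≈ -1.2488e-5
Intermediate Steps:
w = 1141/4 (w = (¼)*1141 = 1141/4 ≈ 285.25)
1/(X + w) = 1/(-80359 + 1141/4) = 1/(-320295/4) = -4/320295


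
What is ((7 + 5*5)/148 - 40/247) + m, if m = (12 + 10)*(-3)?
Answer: -602678/9139 ≈ -65.946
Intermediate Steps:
m = -66 (m = 22*(-3) = -66)
((7 + 5*5)/148 - 40/247) + m = ((7 + 5*5)/148 - 40/247) - 66 = ((7 + 25)*(1/148) - 40*1/247) - 66 = (32*(1/148) - 40/247) - 66 = (8/37 - 40/247) - 66 = 496/9139 - 66 = -602678/9139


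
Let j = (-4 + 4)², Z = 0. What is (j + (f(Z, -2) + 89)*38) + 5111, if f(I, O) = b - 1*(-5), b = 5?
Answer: 8873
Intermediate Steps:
f(I, O) = 10 (f(I, O) = 5 - 1*(-5) = 5 + 5 = 10)
j = 0 (j = 0² = 0)
(j + (f(Z, -2) + 89)*38) + 5111 = (0 + (10 + 89)*38) + 5111 = (0 + 99*38) + 5111 = (0 + 3762) + 5111 = 3762 + 5111 = 8873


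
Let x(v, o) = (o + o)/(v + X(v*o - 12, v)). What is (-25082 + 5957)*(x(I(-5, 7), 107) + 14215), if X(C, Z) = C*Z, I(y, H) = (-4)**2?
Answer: -411055382375/1512 ≈ -2.7186e+8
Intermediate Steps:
I(y, H) = 16
x(v, o) = 2*o/(v + v*(-12 + o*v)) (x(v, o) = (o + o)/(v + (v*o - 12)*v) = (2*o)/(v + (o*v - 12)*v) = (2*o)/(v + (-12 + o*v)*v) = (2*o)/(v + v*(-12 + o*v)) = 2*o/(v + v*(-12 + o*v)))
(-25082 + 5957)*(x(I(-5, 7), 107) + 14215) = (-25082 + 5957)*(2*107/(16*(-11 + 107*16)) + 14215) = -19125*(2*107*(1/16)/(-11 + 1712) + 14215) = -19125*(2*107*(1/16)/1701 + 14215) = -19125*(2*107*(1/16)*(1/1701) + 14215) = -19125*(107/13608 + 14215) = -19125*193437827/13608 = -411055382375/1512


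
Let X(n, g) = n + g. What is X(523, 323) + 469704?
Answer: 470550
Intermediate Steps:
X(n, g) = g + n
X(523, 323) + 469704 = (323 + 523) + 469704 = 846 + 469704 = 470550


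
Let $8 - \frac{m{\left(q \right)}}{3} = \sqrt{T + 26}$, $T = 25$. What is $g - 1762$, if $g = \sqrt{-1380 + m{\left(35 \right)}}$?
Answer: $-1762 + i \sqrt{1356 + 3 \sqrt{51}} \approx -1762.0 + 37.114 i$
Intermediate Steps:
$m{\left(q \right)} = 24 - 3 \sqrt{51}$ ($m{\left(q \right)} = 24 - 3 \sqrt{25 + 26} = 24 - 3 \sqrt{51}$)
$g = \sqrt{-1356 - 3 \sqrt{51}}$ ($g = \sqrt{-1380 + \left(24 - 3 \sqrt{51}\right)} = \sqrt{-1356 - 3 \sqrt{51}} \approx 37.114 i$)
$g - 1762 = \sqrt{-1356 - 3 \sqrt{51}} - 1762 = -1762 + \sqrt{-1356 - 3 \sqrt{51}}$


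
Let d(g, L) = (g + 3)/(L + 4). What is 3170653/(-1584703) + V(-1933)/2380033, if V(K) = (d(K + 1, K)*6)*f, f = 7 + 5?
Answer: -7546144672933/3771645435199 ≈ -2.0008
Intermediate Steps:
d(g, L) = (3 + g)/(4 + L)
f = 12
V(K) = 72 (V(K) = (((3 + (K + 1))/(4 + K))*6)*12 = (((3 + (1 + K))/(4 + K))*6)*12 = (((4 + K)/(4 + K))*6)*12 = (1*6)*12 = 6*12 = 72)
3170653/(-1584703) + V(-1933)/2380033 = 3170653/(-1584703) + 72/2380033 = 3170653*(-1/1584703) + 72*(1/2380033) = -3170653/1584703 + 72/2380033 = -7546144672933/3771645435199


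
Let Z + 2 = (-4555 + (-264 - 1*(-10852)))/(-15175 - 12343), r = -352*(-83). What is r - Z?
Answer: 804026957/27518 ≈ 29218.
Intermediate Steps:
r = 29216
Z = -61069/27518 (Z = -2 + (-4555 + (-264 - 1*(-10852)))/(-15175 - 12343) = -2 + (-4555 + (-264 + 10852))/(-27518) = -2 + (-4555 + 10588)*(-1/27518) = -2 + 6033*(-1/27518) = -2 - 6033/27518 = -61069/27518 ≈ -2.2192)
r - Z = 29216 - 1*(-61069/27518) = 29216 + 61069/27518 = 804026957/27518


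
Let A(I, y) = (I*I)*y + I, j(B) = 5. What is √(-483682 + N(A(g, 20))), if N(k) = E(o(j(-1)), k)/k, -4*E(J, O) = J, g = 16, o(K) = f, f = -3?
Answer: I*√354411213845/856 ≈ 695.47*I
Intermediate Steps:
o(K) = -3
A(I, y) = I + y*I² (A(I, y) = I²*y + I = y*I² + I = I + y*I²)
E(J, O) = -J/4
N(k) = 3/(4*k) (N(k) = (-¼*(-3))/k = 3/(4*k))
√(-483682 + N(A(g, 20))) = √(-483682 + 3/(4*((16*(1 + 16*20))))) = √(-483682 + 3/(4*((16*(1 + 320))))) = √(-483682 + 3/(4*((16*321)))) = √(-483682 + (¾)/5136) = √(-483682 + (¾)*(1/5136)) = √(-483682 + 1/6848) = √(-3312254335/6848) = I*√354411213845/856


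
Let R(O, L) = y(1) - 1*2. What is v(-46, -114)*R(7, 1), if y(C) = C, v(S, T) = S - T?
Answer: -68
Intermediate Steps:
R(O, L) = -1 (R(O, L) = 1 - 1*2 = 1 - 2 = -1)
v(-46, -114)*R(7, 1) = (-46 - 1*(-114))*(-1) = (-46 + 114)*(-1) = 68*(-1) = -68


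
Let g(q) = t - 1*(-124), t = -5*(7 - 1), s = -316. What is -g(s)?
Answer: -94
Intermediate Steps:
t = -30 (t = -5*6 = -30)
g(q) = 94 (g(q) = -30 - 1*(-124) = -30 + 124 = 94)
-g(s) = -1*94 = -94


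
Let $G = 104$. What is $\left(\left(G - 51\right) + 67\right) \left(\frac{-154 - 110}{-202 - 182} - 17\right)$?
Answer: $- \frac{3915}{2} \approx -1957.5$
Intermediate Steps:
$\left(\left(G - 51\right) + 67\right) \left(\frac{-154 - 110}{-202 - 182} - 17\right) = \left(\left(104 - 51\right) + 67\right) \left(\frac{-154 - 110}{-202 - 182} - 17\right) = \left(53 + 67\right) \left(- \frac{264}{-384} - 17\right) = 120 \left(\left(-264\right) \left(- \frac{1}{384}\right) - 17\right) = 120 \left(\frac{11}{16} - 17\right) = 120 \left(- \frac{261}{16}\right) = - \frac{3915}{2}$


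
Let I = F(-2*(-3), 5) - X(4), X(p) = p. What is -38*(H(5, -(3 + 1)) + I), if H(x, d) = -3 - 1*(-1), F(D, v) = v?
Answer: 38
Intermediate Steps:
H(x, d) = -2 (H(x, d) = -3 + 1 = -2)
I = 1 (I = 5 - 1*4 = 5 - 4 = 1)
-38*(H(5, -(3 + 1)) + I) = -38*(-2 + 1) = -38*(-1) = 38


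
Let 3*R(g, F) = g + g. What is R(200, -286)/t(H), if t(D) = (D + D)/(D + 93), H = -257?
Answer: 32800/771 ≈ 42.542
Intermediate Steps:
R(g, F) = 2*g/3 (R(g, F) = (g + g)/3 = (2*g)/3 = 2*g/3)
t(D) = 2*D/(93 + D) (t(D) = (2*D)/(93 + D) = 2*D/(93 + D))
R(200, -286)/t(H) = ((⅔)*200)/((2*(-257)/(93 - 257))) = 400/(3*((2*(-257)/(-164)))) = 400/(3*((2*(-257)*(-1/164)))) = 400/(3*(257/82)) = (400/3)*(82/257) = 32800/771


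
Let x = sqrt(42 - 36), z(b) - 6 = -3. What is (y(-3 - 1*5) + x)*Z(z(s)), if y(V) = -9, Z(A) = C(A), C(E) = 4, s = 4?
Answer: -36 + 4*sqrt(6) ≈ -26.202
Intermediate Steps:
z(b) = 3 (z(b) = 6 - 3 = 3)
x = sqrt(6) ≈ 2.4495
Z(A) = 4
(y(-3 - 1*5) + x)*Z(z(s)) = (-9 + sqrt(6))*4 = -36 + 4*sqrt(6)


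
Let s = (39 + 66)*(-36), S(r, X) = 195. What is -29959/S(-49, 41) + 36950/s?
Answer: -4015009/24570 ≈ -163.41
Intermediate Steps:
s = -3780 (s = 105*(-36) = -3780)
-29959/S(-49, 41) + 36950/s = -29959/195 + 36950/(-3780) = -29959*1/195 + 36950*(-1/3780) = -29959/195 - 3695/378 = -4015009/24570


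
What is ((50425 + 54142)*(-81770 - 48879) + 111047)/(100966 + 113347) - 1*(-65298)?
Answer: 30249758/19483 ≈ 1552.6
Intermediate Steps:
((50425 + 54142)*(-81770 - 48879) + 111047)/(100966 + 113347) - 1*(-65298) = (104567*(-130649) + 111047)/214313 + 65298 = (-13661573983 + 111047)*(1/214313) + 65298 = -13661462936*1/214313 + 65298 = -1241951176/19483 + 65298 = 30249758/19483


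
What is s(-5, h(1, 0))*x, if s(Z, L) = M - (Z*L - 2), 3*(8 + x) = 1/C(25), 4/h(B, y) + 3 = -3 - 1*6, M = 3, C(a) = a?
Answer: -1198/45 ≈ -26.622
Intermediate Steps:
h(B, y) = -⅓ (h(B, y) = 4/(-3 + (-3 - 1*6)) = 4/(-3 + (-3 - 6)) = 4/(-3 - 9) = 4/(-12) = 4*(-1/12) = -⅓)
x = -599/75 (x = -8 + (⅓)/25 = -8 + (⅓)*(1/25) = -8 + 1/75 = -599/75 ≈ -7.9867)
s(Z, L) = 5 - L*Z (s(Z, L) = 3 - (Z*L - 2) = 3 - (L*Z - 2) = 3 - (-2 + L*Z) = 3 + (2 - L*Z) = 5 - L*Z)
s(-5, h(1, 0))*x = (5 - 1*(-⅓)*(-5))*(-599/75) = (5 - 5/3)*(-599/75) = (10/3)*(-599/75) = -1198/45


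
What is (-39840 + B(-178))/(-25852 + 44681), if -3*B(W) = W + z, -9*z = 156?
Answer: -357974/169461 ≈ -2.1124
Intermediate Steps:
z = -52/3 (z = -1/9*156 = -52/3 ≈ -17.333)
B(W) = 52/9 - W/3 (B(W) = -(W - 52/3)/3 = -(-52/3 + W)/3 = 52/9 - W/3)
(-39840 + B(-178))/(-25852 + 44681) = (-39840 + (52/9 - 1/3*(-178)))/(-25852 + 44681) = (-39840 + (52/9 + 178/3))/18829 = (-39840 + 586/9)*(1/18829) = -357974/9*1/18829 = -357974/169461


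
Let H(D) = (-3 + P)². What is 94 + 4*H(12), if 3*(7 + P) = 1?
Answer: 4210/9 ≈ 467.78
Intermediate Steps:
P = -20/3 (P = -7 + (⅓)*1 = -7 + ⅓ = -20/3 ≈ -6.6667)
H(D) = 841/9 (H(D) = (-3 - 20/3)² = (-29/3)² = 841/9)
94 + 4*H(12) = 94 + 4*(841/9) = 94 + 3364/9 = 4210/9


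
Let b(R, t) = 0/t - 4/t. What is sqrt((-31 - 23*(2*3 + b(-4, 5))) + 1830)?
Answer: 3*sqrt(4665)/5 ≈ 40.980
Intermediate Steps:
b(R, t) = -4/t (b(R, t) = 0 - 4/t = -4/t)
sqrt((-31 - 23*(2*3 + b(-4, 5))) + 1830) = sqrt((-31 - 23*(2*3 - 4/5)) + 1830) = sqrt((-31 - 23*(6 - 4*1/5)) + 1830) = sqrt((-31 - 23*(6 - 4/5)) + 1830) = sqrt((-31 - 23*26/5) + 1830) = sqrt((-31 - 598/5) + 1830) = sqrt(-753/5 + 1830) = sqrt(8397/5) = 3*sqrt(4665)/5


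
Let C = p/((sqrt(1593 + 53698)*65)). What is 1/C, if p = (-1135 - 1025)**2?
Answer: 13*sqrt(55291)/933120 ≈ 0.0032759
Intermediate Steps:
p = 4665600 (p = (-2160)**2 = 4665600)
C = 933120*sqrt(55291)/718783 (C = 4665600/((sqrt(1593 + 53698)*65)) = 4665600/((sqrt(55291)*65)) = 4665600/((65*sqrt(55291))) = 4665600*(sqrt(55291)/3593915) = 933120*sqrt(55291)/718783 ≈ 305.26)
1/C = 1/(933120*sqrt(55291)/718783) = 13*sqrt(55291)/933120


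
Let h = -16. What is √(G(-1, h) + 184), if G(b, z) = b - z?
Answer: √199 ≈ 14.107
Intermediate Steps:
√(G(-1, h) + 184) = √((-1 - 1*(-16)) + 184) = √((-1 + 16) + 184) = √(15 + 184) = √199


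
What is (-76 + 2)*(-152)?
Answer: 11248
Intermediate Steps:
(-76 + 2)*(-152) = -74*(-152) = 11248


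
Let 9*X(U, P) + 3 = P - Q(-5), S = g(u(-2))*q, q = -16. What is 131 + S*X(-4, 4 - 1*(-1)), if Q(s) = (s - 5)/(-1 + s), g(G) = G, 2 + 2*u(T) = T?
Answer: 3569/27 ≈ 132.19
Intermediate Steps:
u(T) = -1 + T/2
Q(s) = (-5 + s)/(-1 + s)
S = 32 (S = (-1 + (½)*(-2))*(-16) = (-1 - 1)*(-16) = -2*(-16) = 32)
X(U, P) = -14/27 + P/9 (X(U, P) = -⅓ + (P - (-5 - 5)/(-1 - 5))/9 = -⅓ + (P - (-10)/(-6))/9 = -⅓ + (P - (-1)*(-10)/6)/9 = -⅓ + (P - 1*5/3)/9 = -⅓ + (P - 5/3)/9 = -⅓ + (-5/3 + P)/9 = -⅓ + (-5/27 + P/9) = -14/27 + P/9)
131 + S*X(-4, 4 - 1*(-1)) = 131 + 32*(-14/27 + (4 - 1*(-1))/9) = 131 + 32*(-14/27 + (4 + 1)/9) = 131 + 32*(-14/27 + (⅑)*5) = 131 + 32*(-14/27 + 5/9) = 131 + 32*(1/27) = 131 + 32/27 = 3569/27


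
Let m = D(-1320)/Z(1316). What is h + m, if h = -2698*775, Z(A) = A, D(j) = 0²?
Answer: -2090950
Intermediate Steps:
D(j) = 0
h = -2090950
m = 0 (m = 0/1316 = 0*(1/1316) = 0)
h + m = -2090950 + 0 = -2090950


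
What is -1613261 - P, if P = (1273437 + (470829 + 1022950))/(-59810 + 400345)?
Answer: -549374601851/340535 ≈ -1.6133e+6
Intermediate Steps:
P = 2767216/340535 (P = (1273437 + 1493779)/340535 = 2767216*(1/340535) = 2767216/340535 ≈ 8.1261)
-1613261 - P = -1613261 - 1*2767216/340535 = -1613261 - 2767216/340535 = -549374601851/340535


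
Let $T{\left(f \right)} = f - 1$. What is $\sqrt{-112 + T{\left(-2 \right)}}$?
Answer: $i \sqrt{115} \approx 10.724 i$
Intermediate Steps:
$T{\left(f \right)} = -1 + f$
$\sqrt{-112 + T{\left(-2 \right)}} = \sqrt{-112 - 3} = \sqrt{-115} = i \sqrt{115}$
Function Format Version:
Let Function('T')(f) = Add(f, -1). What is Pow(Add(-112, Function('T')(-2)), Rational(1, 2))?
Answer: Mul(I, Pow(115, Rational(1, 2))) ≈ Mul(10.724, I)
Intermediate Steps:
Function('T')(f) = Add(-1, f)
Pow(Add(-112, Function('T')(-2)), Rational(1, 2)) = Pow(Add(-112, Add(-1, -2)), Rational(1, 2)) = Pow(Add(-112, -3), Rational(1, 2)) = Pow(-115, Rational(1, 2)) = Mul(I, Pow(115, Rational(1, 2)))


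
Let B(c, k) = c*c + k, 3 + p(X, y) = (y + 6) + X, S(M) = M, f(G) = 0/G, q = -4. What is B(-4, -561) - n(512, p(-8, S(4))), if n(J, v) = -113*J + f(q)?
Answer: 57311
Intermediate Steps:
f(G) = 0
p(X, y) = 3 + X + y (p(X, y) = -3 + ((y + 6) + X) = -3 + ((6 + y) + X) = -3 + (6 + X + y) = 3 + X + y)
B(c, k) = k + c² (B(c, k) = c² + k = k + c²)
n(J, v) = -113*J (n(J, v) = -113*J + 0 = -113*J)
B(-4, -561) - n(512, p(-8, S(4))) = (-561 + (-4)²) - (-113)*512 = (-561 + 16) - 1*(-57856) = -545 + 57856 = 57311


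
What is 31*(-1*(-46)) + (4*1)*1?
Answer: 1430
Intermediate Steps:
31*(-1*(-46)) + (4*1)*1 = 31*46 + 4*1 = 1426 + 4 = 1430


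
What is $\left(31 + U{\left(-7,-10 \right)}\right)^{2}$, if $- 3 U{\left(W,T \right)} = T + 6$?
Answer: $\frac{9409}{9} \approx 1045.4$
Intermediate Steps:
$U{\left(W,T \right)} = -2 - \frac{T}{3}$ ($U{\left(W,T \right)} = - \frac{T + 6}{3} = - \frac{6 + T}{3} = -2 - \frac{T}{3}$)
$\left(31 + U{\left(-7,-10 \right)}\right)^{2} = \left(31 - - \frac{4}{3}\right)^{2} = \left(31 + \left(-2 + \frac{10}{3}\right)\right)^{2} = \left(31 + \frac{4}{3}\right)^{2} = \left(\frac{97}{3}\right)^{2} = \frac{9409}{9}$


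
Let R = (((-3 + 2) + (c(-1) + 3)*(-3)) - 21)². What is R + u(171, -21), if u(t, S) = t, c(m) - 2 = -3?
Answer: 955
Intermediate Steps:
c(m) = -1 (c(m) = 2 - 3 = -1)
R = 784 (R = (((-3 + 2) + (-1 + 3)*(-3)) - 21)² = ((-1 + 2*(-3)) - 21)² = ((-1 - 6) - 21)² = (-7 - 21)² = (-28)² = 784)
R + u(171, -21) = 784 + 171 = 955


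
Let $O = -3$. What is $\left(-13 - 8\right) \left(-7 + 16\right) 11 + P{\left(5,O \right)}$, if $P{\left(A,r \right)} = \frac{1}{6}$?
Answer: $- \frac{12473}{6} \approx -2078.8$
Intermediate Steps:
$P{\left(A,r \right)} = \frac{1}{6}$
$\left(-13 - 8\right) \left(-7 + 16\right) 11 + P{\left(5,O \right)} = \left(-13 - 8\right) \left(-7 + 16\right) 11 + \frac{1}{6} = \left(-21\right) 9 \cdot 11 + \frac{1}{6} = \left(-189\right) 11 + \frac{1}{6} = -2079 + \frac{1}{6} = - \frac{12473}{6}$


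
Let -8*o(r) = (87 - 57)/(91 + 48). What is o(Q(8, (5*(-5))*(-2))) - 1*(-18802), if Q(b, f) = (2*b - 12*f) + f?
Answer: 10453897/556 ≈ 18802.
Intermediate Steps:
Q(b, f) = -11*f + 2*b (Q(b, f) = (-12*f + 2*b) + f = -11*f + 2*b)
o(r) = -15/556 (o(r) = -(87 - 57)/(8*(91 + 48)) = -15/(4*139) = -⅛*30/139 = -15/556)
o(Q(8, (5*(-5))*(-2))) - 1*(-18802) = -15/556 - 1*(-18802) = -15/556 + 18802 = 10453897/556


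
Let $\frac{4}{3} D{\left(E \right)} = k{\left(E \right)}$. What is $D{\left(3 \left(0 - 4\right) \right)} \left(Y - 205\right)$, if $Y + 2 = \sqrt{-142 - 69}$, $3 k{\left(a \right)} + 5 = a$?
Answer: $\frac{3519}{4} - \frac{17 i \sqrt{211}}{4} \approx 879.75 - 61.735 i$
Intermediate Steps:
$k{\left(a \right)} = - \frac{5}{3} + \frac{a}{3}$
$Y = -2 + i \sqrt{211}$ ($Y = -2 + \sqrt{-142 - 69} = -2 + \sqrt{-211} = -2 + i \sqrt{211} \approx -2.0 + 14.526 i$)
$D{\left(E \right)} = - \frac{5}{4} + \frac{E}{4}$ ($D{\left(E \right)} = \frac{3 \left(- \frac{5}{3} + \frac{E}{3}\right)}{4} = - \frac{5}{4} + \frac{E}{4}$)
$D{\left(3 \left(0 - 4\right) \right)} \left(Y - 205\right) = \left(- \frac{5}{4} + \frac{3 \left(0 - 4\right)}{4}\right) \left(\left(-2 + i \sqrt{211}\right) - 205\right) = \left(- \frac{5}{4} + \frac{3 \left(-4\right)}{4}\right) \left(-207 + i \sqrt{211}\right) = \left(- \frac{5}{4} + \frac{1}{4} \left(-12\right)\right) \left(-207 + i \sqrt{211}\right) = \left(- \frac{5}{4} - 3\right) \left(-207 + i \sqrt{211}\right) = - \frac{17 \left(-207 + i \sqrt{211}\right)}{4} = \frac{3519}{4} - \frac{17 i \sqrt{211}}{4}$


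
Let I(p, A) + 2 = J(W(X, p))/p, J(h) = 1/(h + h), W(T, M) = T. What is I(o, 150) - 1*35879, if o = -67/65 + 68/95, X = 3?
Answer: -83747489/2334 ≈ -35882.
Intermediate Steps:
o = -389/1235 (o = -67*1/65 + 68*(1/95) = -67/65 + 68/95 = -389/1235 ≈ -0.31498)
J(h) = 1/(2*h)
I(p, A) = -2 + 1/(6*p) (I(p, A) = -2 + ((½)/3)/p = -2 + ((½)*(⅓))/p = -2 + 1/(6*p))
I(o, 150) - 1*35879 = (-2 + 1/(6*(-389/1235))) - 1*35879 = (-2 + (⅙)*(-1235/389)) - 35879 = (-2 - 1235/2334) - 35879 = -5903/2334 - 35879 = -83747489/2334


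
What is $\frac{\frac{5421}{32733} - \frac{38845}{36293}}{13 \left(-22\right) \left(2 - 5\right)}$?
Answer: $- \frac{179128172}{169880963967} \approx -0.0010544$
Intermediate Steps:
$\frac{\frac{5421}{32733} - \frac{38845}{36293}}{13 \left(-22\right) \left(2 - 5\right)} = \frac{5421 \cdot \frac{1}{32733} - \frac{38845}{36293}}{\left(-286\right) \left(2 - 5\right)} = \frac{\frac{1807}{10911} - \frac{38845}{36293}}{\left(-286\right) \left(-3\right)} = - \frac{358256344}{395992923 \cdot 858} = \left(- \frac{358256344}{395992923}\right) \frac{1}{858} = - \frac{179128172}{169880963967}$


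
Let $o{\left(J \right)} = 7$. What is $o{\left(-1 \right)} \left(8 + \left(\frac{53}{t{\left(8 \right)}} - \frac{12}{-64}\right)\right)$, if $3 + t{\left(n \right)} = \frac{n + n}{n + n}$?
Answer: $- \frac{2051}{16} \approx -128.19$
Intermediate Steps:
$t{\left(n \right)} = -2$ ($t{\left(n \right)} = -3 + \frac{n + n}{n + n} = -3 + \frac{2 n}{2 n} = -3 + 2 n \frac{1}{2 n} = -3 + 1 = -2$)
$o{\left(-1 \right)} \left(8 + \left(\frac{53}{t{\left(8 \right)}} - \frac{12}{-64}\right)\right) = 7 \left(8 + \left(\frac{53}{-2} - \frac{12}{-64}\right)\right) = 7 \left(8 + \left(53 \left(- \frac{1}{2}\right) - - \frac{3}{16}\right)\right) = 7 \left(8 + \left(- \frac{53}{2} + \frac{3}{16}\right)\right) = 7 \left(8 - \frac{421}{16}\right) = 7 \left(- \frac{293}{16}\right) = - \frac{2051}{16}$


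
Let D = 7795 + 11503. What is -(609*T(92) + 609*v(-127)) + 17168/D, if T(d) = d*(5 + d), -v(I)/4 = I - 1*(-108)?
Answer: -52886160416/9649 ≈ -5.4810e+6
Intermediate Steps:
v(I) = -432 - 4*I (v(I) = -4*(I - 1*(-108)) = -4*(I + 108) = -4*(108 + I) = -432 - 4*I)
D = 19298
-(609*T(92) + 609*v(-127)) + 17168/D = -(-263088 + 309372 + 56028*(5 + 92)) + 17168/19298 = -609/(1/((-432 + 508) + 92*97)) + 17168*(1/19298) = -609/(1/(76 + 8924)) + 8584/9649 = -609/(1/9000) + 8584/9649 = -609/1/9000 + 8584/9649 = -609*9000 + 8584/9649 = -5481000 + 8584/9649 = -52886160416/9649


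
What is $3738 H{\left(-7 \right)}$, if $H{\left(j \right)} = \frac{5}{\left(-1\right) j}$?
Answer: $2670$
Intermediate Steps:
$H{\left(j \right)} = - \frac{5}{j}$ ($H{\left(j \right)} = 5 \left(- \frac{1}{j}\right) = - \frac{5}{j}$)
$3738 H{\left(-7 \right)} = 3738 \left(- \frac{5}{-7}\right) = 3738 \left(\left(-5\right) \left(- \frac{1}{7}\right)\right) = 3738 \cdot \frac{5}{7} = 2670$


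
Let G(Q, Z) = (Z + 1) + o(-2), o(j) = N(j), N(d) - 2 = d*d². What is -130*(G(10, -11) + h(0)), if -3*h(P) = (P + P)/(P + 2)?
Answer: 2080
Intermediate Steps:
N(d) = 2 + d³ (N(d) = 2 + d*d² = 2 + d³)
o(j) = 2 + j³
G(Q, Z) = -5 + Z (G(Q, Z) = (Z + 1) + (2 + (-2)³) = (1 + Z) + (2 - 8) = (1 + Z) - 6 = -5 + Z)
h(P) = -2*P/(3*(2 + P)) (h(P) = -(P + P)/(3*(P + 2)) = -2*P/(3*(2 + P)))
-130*(G(10, -11) + h(0)) = -130*((-5 - 11) - 2*0/(6 + 3*0)) = -130*(-16 - 2*0/(6 + 0)) = -130*(-16 - 2*0/6) = -130*(-16 - 2*0*⅙) = -130*(-16 + 0) = -130*(-16) = 2080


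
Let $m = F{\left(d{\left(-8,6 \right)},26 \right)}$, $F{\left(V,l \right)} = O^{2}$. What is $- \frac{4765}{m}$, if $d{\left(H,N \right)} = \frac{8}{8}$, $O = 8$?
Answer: $- \frac{4765}{64} \approx -74.453$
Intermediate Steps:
$d{\left(H,N \right)} = 1$ ($d{\left(H,N \right)} = 8 \cdot \frac{1}{8} = 1$)
$F{\left(V,l \right)} = 64$ ($F{\left(V,l \right)} = 8^{2} = 64$)
$m = 64$
$- \frac{4765}{m} = - \frac{4765}{64}$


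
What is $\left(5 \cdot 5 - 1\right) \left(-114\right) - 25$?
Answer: $-2761$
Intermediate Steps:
$\left(5 \cdot 5 - 1\right) \left(-114\right) - 25 = \left(25 - 1\right) \left(-114\right) - 25 = 24 \left(-114\right) - 25 = -2736 - 25 = -2761$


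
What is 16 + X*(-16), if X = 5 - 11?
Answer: 112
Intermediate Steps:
X = -6
16 + X*(-16) = 16 - 6*(-16) = 16 + 96 = 112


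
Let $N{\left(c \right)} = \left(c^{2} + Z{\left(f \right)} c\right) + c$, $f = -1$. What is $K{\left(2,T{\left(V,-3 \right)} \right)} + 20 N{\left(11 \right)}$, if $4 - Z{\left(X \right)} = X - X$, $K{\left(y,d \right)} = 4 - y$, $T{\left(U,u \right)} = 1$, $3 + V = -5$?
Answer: $3522$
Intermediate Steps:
$V = -8$ ($V = -3 - 5 = -8$)
$Z{\left(X \right)} = 4$ ($Z{\left(X \right)} = 4 - \left(X - X\right) = 4 - 0 = 4 + 0 = 4$)
$N{\left(c \right)} = c^{2} + 5 c$ ($N{\left(c \right)} = \left(c^{2} + 4 c\right) + c = c^{2} + 5 c$)
$K{\left(2,T{\left(V,-3 \right)} \right)} + 20 N{\left(11 \right)} = \left(4 - 2\right) + 20 \cdot 11 \left(5 + 11\right) = \left(4 - 2\right) + 20 \cdot 11 \cdot 16 = 2 + 20 \cdot 176 = 2 + 3520 = 3522$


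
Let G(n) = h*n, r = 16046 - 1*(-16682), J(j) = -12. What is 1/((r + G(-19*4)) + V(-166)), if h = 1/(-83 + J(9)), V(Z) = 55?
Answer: 5/163919 ≈ 3.0503e-5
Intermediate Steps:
r = 32728 (r = 16046 + 16682 = 32728)
h = -1/95 (h = 1/(-83 - 12) = 1/(-95) = -1/95 ≈ -0.010526)
G(n) = -n/95
1/((r + G(-19*4)) + V(-166)) = 1/((32728 - (-1)*4/5) + 55) = 1/((32728 - 1/95*(-76)) + 55) = 1/((32728 + 4/5) + 55) = 1/(163644/5 + 55) = 1/(163919/5) = 5/163919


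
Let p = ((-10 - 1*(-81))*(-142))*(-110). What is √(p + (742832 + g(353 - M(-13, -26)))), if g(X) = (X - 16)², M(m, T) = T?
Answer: √1983621 ≈ 1408.4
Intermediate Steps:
p = 1109020 (p = ((-10 + 81)*(-142))*(-110) = (71*(-142))*(-110) = -10082*(-110) = 1109020)
g(X) = (-16 + X)²
√(p + (742832 + g(353 - M(-13, -26)))) = √(1109020 + (742832 + (-16 + (353 - 1*(-26)))²)) = √(1109020 + (742832 + (-16 + (353 + 26))²)) = √(1109020 + (742832 + (-16 + 379)²)) = √(1109020 + (742832 + 363²)) = √(1109020 + (742832 + 131769)) = √(1109020 + 874601) = √1983621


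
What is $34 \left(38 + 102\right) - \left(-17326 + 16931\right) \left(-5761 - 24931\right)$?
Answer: $-12118580$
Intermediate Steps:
$34 \left(38 + 102\right) - \left(-17326 + 16931\right) \left(-5761 - 24931\right) = 34 \cdot 140 - \left(-395\right) \left(-30692\right) = 4760 - 12123340 = -12118580$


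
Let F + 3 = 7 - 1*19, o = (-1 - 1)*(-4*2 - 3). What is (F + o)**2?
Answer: 49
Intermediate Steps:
o = 22 (o = -2*(-8 - 3) = -2*(-11) = 22)
F = -15 (F = -3 + (7 - 1*19) = -3 + (7 - 19) = -3 - 12 = -15)
(F + o)**2 = (-15 + 22)**2 = 7**2 = 49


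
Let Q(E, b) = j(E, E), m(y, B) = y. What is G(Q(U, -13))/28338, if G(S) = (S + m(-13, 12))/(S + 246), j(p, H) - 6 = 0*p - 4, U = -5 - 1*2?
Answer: -11/7027824 ≈ -1.5652e-6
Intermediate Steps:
U = -7 (U = -5 - 2 = -7)
j(p, H) = 2 (j(p, H) = 6 + (0*p - 4) = 6 + (0 - 4) = 6 - 4 = 2)
Q(E, b) = 2
G(S) = (-13 + S)/(246 + S) (G(S) = (S - 13)/(S + 246) = (-13 + S)/(246 + S))
G(Q(U, -13))/28338 = ((-13 + 2)/(246 + 2))/28338 = (-11/248)*(1/28338) = ((1/248)*(-11))*(1/28338) = -11/248*1/28338 = -11/7027824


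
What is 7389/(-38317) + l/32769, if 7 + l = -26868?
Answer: -1271899516/1255609773 ≈ -1.0130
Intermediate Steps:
l = -26875 (l = -7 - 26868 = -26875)
7389/(-38317) + l/32769 = 7389/(-38317) - 26875/32769 = 7389*(-1/38317) - 26875*1/32769 = -7389/38317 - 26875/32769 = -1271899516/1255609773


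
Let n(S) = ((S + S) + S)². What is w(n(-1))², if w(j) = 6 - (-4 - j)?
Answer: 361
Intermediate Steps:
n(S) = 9*S² (n(S) = (2*S + S)² = (3*S)² = 9*S²)
w(j) = 10 + j (w(j) = 6 + (4 + j) = 10 + j)
w(n(-1))² = (10 + 9*(-1)²)² = (10 + 9*1)² = (10 + 9)² = 19² = 361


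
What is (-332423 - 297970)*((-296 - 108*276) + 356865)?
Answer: -205987847073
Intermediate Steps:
(-332423 - 297970)*((-296 - 108*276) + 356865) = -630393*((-296 - 29808) + 356865) = -630393*(-30104 + 356865) = -630393*326761 = -205987847073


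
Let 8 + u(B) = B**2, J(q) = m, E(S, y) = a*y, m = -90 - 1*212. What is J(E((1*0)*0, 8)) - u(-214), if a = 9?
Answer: -46090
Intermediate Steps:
m = -302 (m = -90 - 212 = -302)
E(S, y) = 9*y
J(q) = -302
u(B) = -8 + B**2
J(E((1*0)*0, 8)) - u(-214) = -302 - (-8 + (-214)**2) = -302 - (-8 + 45796) = -302 - 1*45788 = -302 - 45788 = -46090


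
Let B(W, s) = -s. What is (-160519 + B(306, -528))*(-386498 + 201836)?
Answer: 29544258042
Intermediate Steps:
(-160519 + B(306, -528))*(-386498 + 201836) = (-160519 - 1*(-528))*(-386498 + 201836) = (-160519 + 528)*(-184662) = -159991*(-184662) = 29544258042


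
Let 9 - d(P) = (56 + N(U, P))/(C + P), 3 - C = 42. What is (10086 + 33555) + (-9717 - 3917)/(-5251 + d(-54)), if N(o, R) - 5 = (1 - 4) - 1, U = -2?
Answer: 7091343257/162483 ≈ 43644.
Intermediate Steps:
C = -39 (C = 3 - 1*42 = 3 - 42 = -39)
N(o, R) = 1 (N(o, R) = 5 + ((1 - 4) - 1) = 5 + (-3 - 1) = 5 - 4 = 1)
d(P) = 9 - 57/(-39 + P) (d(P) = 9 - (56 + 1)/(-39 + P) = 9 - 57/(-39 + P))
(10086 + 33555) + (-9717 - 3917)/(-5251 + d(-54)) = (10086 + 33555) + (-9717 - 3917)/(-5251 + 3*(-136 + 3*(-54))/(-39 - 54)) = 43641 - 13634/(-5251 + 3*(-136 - 162)/(-93)) = 43641 - 13634/(-5251 + 3*(-1/93)*(-298)) = 43641 - 13634/(-5251 + 298/31) = 43641 - 13634/(-162483/31) = 43641 - 13634*(-31/162483) = 43641 + 422654/162483 = 7091343257/162483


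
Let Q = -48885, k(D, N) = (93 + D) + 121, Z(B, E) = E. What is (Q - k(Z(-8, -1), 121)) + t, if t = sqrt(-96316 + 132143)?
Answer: -49098 + sqrt(35827) ≈ -48909.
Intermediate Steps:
k(D, N) = 214 + D
t = sqrt(35827) ≈ 189.28
(Q - k(Z(-8, -1), 121)) + t = (-48885 - (214 - 1)) + sqrt(35827) = (-48885 - 1*213) + sqrt(35827) = (-48885 - 213) + sqrt(35827) = -49098 + sqrt(35827)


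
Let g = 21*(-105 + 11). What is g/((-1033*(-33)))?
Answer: -658/11363 ≈ -0.057907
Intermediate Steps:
g = -1974 (g = 21*(-94) = -1974)
g/((-1033*(-33))) = -1974/((-1033*(-33))) = -1974/34089 = -1974*1/34089 = -658/11363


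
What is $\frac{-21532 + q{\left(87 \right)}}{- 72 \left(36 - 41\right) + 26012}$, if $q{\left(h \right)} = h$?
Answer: $- \frac{21445}{26372} \approx -0.81317$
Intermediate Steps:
$\frac{-21532 + q{\left(87 \right)}}{- 72 \left(36 - 41\right) + 26012} = \frac{-21532 + 87}{- 72 \left(36 - 41\right) + 26012} = - \frac{21445}{\left(-72\right) \left(-5\right) + 26012} = - \frac{21445}{360 + 26012} = - \frac{21445}{26372}$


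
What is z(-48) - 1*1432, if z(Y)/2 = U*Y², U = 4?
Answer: 17000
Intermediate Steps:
z(Y) = 8*Y² (z(Y) = 2*(4*Y²) = 8*Y²)
z(-48) - 1*1432 = 8*(-48)² - 1*1432 = 8*2304 - 1432 = 18432 - 1432 = 17000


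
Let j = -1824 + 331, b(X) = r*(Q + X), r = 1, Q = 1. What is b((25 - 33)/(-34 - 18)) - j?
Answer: 19424/13 ≈ 1494.2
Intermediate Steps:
b(X) = 1 + X (b(X) = 1*(1 + X) = 1 + X)
j = -1493
b((25 - 33)/(-34 - 18)) - j = (1 + (25 - 33)/(-34 - 18)) - 1*(-1493) = (1 - 8/(-52)) + 1493 = (1 - 8*(-1/52)) + 1493 = (1 + 2/13) + 1493 = 15/13 + 1493 = 19424/13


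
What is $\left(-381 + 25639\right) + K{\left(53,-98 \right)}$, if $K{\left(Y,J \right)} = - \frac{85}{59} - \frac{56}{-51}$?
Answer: $\frac{76000291}{3009} \approx 25258.0$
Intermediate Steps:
$K{\left(Y,J \right)} = - \frac{1031}{3009}$ ($K{\left(Y,J \right)} = \left(-85\right) \frac{1}{59} - - \frac{56}{51} = - \frac{85}{59} + \frac{56}{51} = - \frac{1031}{3009}$)
$\left(-381 + 25639\right) + K{\left(53,-98 \right)} = \left(-381 + 25639\right) - \frac{1031}{3009} = 25258 - \frac{1031}{3009} = \frac{76000291}{3009}$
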